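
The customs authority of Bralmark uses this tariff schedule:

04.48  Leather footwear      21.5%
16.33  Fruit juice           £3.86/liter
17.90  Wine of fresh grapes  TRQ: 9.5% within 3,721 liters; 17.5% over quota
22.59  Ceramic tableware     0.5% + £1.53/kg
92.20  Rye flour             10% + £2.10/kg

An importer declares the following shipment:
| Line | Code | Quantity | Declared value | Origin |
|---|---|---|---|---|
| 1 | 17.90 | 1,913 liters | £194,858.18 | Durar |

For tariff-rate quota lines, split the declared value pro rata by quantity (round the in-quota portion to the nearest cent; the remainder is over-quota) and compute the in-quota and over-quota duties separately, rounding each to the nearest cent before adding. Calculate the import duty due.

£18,511.53

Line 1 (17.90, Durar, 1,913 liters, £194,858.18):
Code 17.90 is under a tariff-rate quota (threshold 3,721 liters). Quantity 1,913 liters is within the quota, so the in-quota rate 9.5% applies to the full value.
Duty = £194,858.18 × 9.5% = £18,511.53.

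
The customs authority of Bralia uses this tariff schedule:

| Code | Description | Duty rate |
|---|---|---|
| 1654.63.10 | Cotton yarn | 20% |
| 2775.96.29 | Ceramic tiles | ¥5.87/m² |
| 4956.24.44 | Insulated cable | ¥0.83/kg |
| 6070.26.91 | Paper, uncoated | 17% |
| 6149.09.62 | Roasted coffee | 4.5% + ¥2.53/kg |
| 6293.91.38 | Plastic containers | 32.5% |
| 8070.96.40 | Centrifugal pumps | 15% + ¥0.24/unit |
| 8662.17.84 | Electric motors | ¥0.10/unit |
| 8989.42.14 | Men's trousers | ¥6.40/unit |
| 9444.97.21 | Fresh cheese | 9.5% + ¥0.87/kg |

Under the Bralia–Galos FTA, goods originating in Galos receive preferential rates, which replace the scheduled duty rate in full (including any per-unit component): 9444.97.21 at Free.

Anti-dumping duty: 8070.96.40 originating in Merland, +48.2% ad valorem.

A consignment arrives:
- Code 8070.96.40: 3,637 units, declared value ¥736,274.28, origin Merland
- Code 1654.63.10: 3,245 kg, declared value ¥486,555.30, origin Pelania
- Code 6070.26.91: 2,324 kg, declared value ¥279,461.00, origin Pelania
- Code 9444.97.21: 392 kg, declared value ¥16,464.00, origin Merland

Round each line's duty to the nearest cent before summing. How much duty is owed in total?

Line 1 (8070.96.40, Merland, 3,637 units, ¥736,274.28):
Base rate for 8070.96.40 is 15% + ¥0.24/unit.
Additional duty on 8070.96.40 from Merland: +48.2%. Applied ad valorem rate: 15% + 48.2% = 63.2%.
Duty = ¥736,274.28 × 63.2% + 3,637 × ¥0.24 = ¥466,198.22.
Line 2 (1654.63.10, Pelania, 3,245 kg, ¥486,555.30):
Base rate for 1654.63.10 is 20%.
Duty = ¥486,555.30 × 20% = ¥97,311.06.
Line 3 (6070.26.91, Pelania, 2,324 kg, ¥279,461.00):
Base rate for 6070.26.91 is 17%.
Duty = ¥279,461.00 × 17% = ¥47,508.37.
Line 4 (9444.97.21, Merland, 392 kg, ¥16,464.00):
Base rate for 9444.97.21 is 9.5% + ¥0.87/kg.
9444.97.21 has an FTA preferential rate, but origin Merland is not Galos; base rate stands.
Duty = ¥16,464.00 × 9.5% + 392 × ¥0.87 = ¥1,905.12.
Total = ¥466,198.22 + ¥97,311.06 + ¥47,508.37 + ¥1,905.12 = ¥612,922.77.

¥612,922.77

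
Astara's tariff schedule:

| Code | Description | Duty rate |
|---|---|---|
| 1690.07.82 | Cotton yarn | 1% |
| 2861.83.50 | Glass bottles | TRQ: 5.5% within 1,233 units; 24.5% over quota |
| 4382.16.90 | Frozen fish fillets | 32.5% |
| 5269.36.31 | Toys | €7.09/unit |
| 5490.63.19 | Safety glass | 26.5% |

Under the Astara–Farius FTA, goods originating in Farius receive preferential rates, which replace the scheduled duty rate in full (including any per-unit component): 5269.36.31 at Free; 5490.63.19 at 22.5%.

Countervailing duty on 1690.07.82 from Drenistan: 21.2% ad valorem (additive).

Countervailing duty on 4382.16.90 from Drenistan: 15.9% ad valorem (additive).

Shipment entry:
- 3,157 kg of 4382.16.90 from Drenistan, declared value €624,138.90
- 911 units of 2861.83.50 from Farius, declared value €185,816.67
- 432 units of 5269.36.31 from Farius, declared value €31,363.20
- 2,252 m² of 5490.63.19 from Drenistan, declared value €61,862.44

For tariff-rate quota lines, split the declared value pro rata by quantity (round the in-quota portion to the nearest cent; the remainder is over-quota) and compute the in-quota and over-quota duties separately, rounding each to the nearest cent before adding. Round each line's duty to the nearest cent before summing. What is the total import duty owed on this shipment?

Line 1 (4382.16.90, Drenistan, 3,157 kg, €624,138.90):
Base rate for 4382.16.90 is 32.5%.
Additional duty on 4382.16.90 from Drenistan: +15.9%. Applied ad valorem rate: 32.5% + 15.9% = 48.4%.
Duty = €624,138.90 × 48.4% = €302,083.23.
Line 2 (2861.83.50, Farius, 911 units, €185,816.67):
Code 2861.83.50 is under a tariff-rate quota (threshold 1,233 units). Quantity 911 units is within the quota, so the in-quota rate 5.5% applies to the full value.
Duty = €185,816.67 × 5.5% = €10,219.92.
Line 3 (5269.36.31, Farius, 432 units, €31,363.20):
Base rate for 5269.36.31 is €7.09/unit.
Origin Farius qualifies under the Astara–Farius agreement and 5269.36.31 is covered: preferential rate Free applies instead.
Duty = €31,363.20 × 0% = €0.00.
Line 4 (5490.63.19, Drenistan, 2,252 m², €61,862.44):
Base rate for 5490.63.19 is 26.5%.
5490.63.19 has an FTA preferential rate, but origin Drenistan is not Farius; base rate stands.
Duty = €61,862.44 × 26.5% = €16,393.55.
Total = €302,083.23 + €10,219.92 + €0.00 + €16,393.55 = €328,696.70.

€328,696.70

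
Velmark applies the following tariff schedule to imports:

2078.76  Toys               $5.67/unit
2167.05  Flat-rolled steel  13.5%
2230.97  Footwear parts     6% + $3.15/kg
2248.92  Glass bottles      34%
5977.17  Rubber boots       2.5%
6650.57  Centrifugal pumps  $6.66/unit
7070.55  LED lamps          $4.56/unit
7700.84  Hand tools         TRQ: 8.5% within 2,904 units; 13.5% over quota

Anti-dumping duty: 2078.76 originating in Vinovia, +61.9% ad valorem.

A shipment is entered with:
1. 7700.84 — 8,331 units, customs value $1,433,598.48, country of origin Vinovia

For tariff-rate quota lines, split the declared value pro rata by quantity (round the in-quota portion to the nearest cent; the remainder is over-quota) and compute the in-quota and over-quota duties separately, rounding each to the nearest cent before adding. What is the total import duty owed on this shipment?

Line 1 (7700.84, Vinovia, 8,331 units, $1,433,598.48):
Code 7700.84 is under a tariff-rate quota (threshold 2,904 units). In-quota: 2,904 units at 8.5%; over-quota: 5,427 units at 13.5%.
Pro-rata value split: in-quota = $1,433,598.48 × 2,904/8,331 = $499,720.32; over-quota = $1,433,598.48 − $499,720.32 = $933,878.16.
In-quota duty = $499,720.32 × 8.5% = $42,476.23. Over-quota duty = $933,878.16 × 13.5% = $126,073.55.
Line duty = $42,476.23 + $126,073.55 = $168,549.78.

$168,549.78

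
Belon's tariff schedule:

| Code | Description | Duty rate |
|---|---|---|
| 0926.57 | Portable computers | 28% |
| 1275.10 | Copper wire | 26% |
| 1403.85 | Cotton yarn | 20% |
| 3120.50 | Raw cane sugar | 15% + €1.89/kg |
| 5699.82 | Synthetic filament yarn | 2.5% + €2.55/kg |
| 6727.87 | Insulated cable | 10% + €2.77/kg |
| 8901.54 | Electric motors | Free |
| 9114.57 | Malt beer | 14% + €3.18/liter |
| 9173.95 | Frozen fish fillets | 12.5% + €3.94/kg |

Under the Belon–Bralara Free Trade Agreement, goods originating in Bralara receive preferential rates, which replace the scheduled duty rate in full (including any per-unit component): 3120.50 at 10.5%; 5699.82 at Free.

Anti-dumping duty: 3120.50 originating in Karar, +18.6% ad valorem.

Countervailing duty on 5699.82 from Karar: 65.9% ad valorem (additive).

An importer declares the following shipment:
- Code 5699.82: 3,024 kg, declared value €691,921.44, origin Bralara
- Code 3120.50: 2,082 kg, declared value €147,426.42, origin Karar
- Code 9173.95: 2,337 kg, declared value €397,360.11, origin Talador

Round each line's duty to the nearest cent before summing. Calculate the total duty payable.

Line 1 (5699.82, Bralara, 3,024 kg, €691,921.44):
Base rate for 5699.82 is 2.5% + €2.55/kg.
Origin Bralara qualifies under the Belon–Bralara agreement and 5699.82 is covered: preferential rate Free applies instead.
The additional-duty order on 5699.82 targets Karar, not Bralara; it does not apply.
Duty = €691,921.44 × 0% = €0.00.
Line 2 (3120.50, Karar, 2,082 kg, €147,426.42):
Base rate for 3120.50 is 15% + €1.89/kg.
3120.50 has an FTA preferential rate, but origin Karar is not Bralara; base rate stands.
Additional duty on 3120.50 from Karar: +18.6%. Applied ad valorem rate: 15% + 18.6% = 33.6%.
Duty = €147,426.42 × 33.6% + 2,082 × €1.89 = €53,470.26.
Line 3 (9173.95, Talador, 2,337 kg, €397,360.11):
Base rate for 9173.95 is 12.5% + €3.94/kg.
Duty = €397,360.11 × 12.5% + 2,337 × €3.94 = €58,877.79.
Total = €0.00 + €53,470.26 + €58,877.79 = €112,348.05.

€112,348.05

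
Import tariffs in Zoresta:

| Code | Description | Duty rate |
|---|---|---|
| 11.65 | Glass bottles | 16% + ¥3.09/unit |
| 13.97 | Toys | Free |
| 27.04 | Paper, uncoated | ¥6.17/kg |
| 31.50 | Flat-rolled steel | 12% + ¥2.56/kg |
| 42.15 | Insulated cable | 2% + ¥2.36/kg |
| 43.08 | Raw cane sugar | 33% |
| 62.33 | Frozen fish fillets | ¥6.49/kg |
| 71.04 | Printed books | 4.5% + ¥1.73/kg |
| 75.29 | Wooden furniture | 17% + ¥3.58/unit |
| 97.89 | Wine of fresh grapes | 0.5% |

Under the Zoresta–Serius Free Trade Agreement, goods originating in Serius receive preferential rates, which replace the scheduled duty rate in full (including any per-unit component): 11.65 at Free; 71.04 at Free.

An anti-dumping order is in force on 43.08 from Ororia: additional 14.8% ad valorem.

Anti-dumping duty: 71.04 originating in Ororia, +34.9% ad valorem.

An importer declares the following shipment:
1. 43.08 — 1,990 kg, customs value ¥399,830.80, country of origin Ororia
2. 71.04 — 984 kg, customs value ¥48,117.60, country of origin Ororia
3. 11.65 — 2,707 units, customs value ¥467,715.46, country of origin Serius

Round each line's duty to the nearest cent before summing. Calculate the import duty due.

Line 1 (43.08, Ororia, 1,990 kg, ¥399,830.80):
Base rate for 43.08 is 33%.
Additional duty on 43.08 from Ororia: +14.8%. Applied ad valorem rate: 33% + 14.8% = 47.8%.
Duty = ¥399,830.80 × 47.8% = ¥191,119.12.
Line 2 (71.04, Ororia, 984 kg, ¥48,117.60):
Base rate for 71.04 is 4.5% + ¥1.73/kg.
71.04 has an FTA preferential rate, but origin Ororia is not Serius; base rate stands.
Additional duty on 71.04 from Ororia: +34.9%. Applied ad valorem rate: 4.5% + 34.9% = 39.4%.
Duty = ¥48,117.60 × 39.4% + 984 × ¥1.73 = ¥20,660.65.
Line 3 (11.65, Serius, 2,707 units, ¥467,715.46):
Base rate for 11.65 is 16% + ¥3.09/unit.
Origin Serius qualifies under the Zoresta–Serius agreement and 11.65 is covered: preferential rate Free applies instead.
Duty = ¥467,715.46 × 0% = ¥0.00.
Total = ¥191,119.12 + ¥20,660.65 + ¥0.00 = ¥211,779.77.

¥211,779.77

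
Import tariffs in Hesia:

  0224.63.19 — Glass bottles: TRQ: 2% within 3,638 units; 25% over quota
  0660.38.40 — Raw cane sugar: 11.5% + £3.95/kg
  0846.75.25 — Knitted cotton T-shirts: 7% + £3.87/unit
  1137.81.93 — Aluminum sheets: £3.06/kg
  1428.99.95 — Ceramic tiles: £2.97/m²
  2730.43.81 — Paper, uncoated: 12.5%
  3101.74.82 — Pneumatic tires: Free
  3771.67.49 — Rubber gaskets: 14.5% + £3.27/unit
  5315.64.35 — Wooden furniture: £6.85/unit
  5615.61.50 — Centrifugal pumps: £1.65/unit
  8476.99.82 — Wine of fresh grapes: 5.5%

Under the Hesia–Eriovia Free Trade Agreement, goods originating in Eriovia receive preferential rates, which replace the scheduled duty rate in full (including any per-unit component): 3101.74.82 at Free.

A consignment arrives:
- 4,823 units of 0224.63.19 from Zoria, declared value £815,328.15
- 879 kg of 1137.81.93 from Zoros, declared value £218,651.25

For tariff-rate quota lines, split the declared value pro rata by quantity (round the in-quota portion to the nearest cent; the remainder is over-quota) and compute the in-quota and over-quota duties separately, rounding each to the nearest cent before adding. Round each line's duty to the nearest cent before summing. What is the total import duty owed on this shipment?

Line 1 (0224.63.19, Zoria, 4,823 units, £815,328.15):
Code 0224.63.19 is under a tariff-rate quota (threshold 3,638 units). In-quota: 3,638 units at 2%; over-quota: 1,185 units at 25%.
Pro-rata value split: in-quota = £815,328.15 × 3,638/4,823 = £615,003.90; over-quota = £815,328.15 − £615,003.90 = £200,324.25.
In-quota duty = £615,003.90 × 2% = £12,300.08. Over-quota duty = £200,324.25 × 25% = £50,081.06.
Line duty = £12,300.08 + £50,081.06 = £62,381.14.
Line 2 (1137.81.93, Zoros, 879 kg, £218,651.25):
Base rate for 1137.81.93 is £3.06/kg.
Duty = 879 × £3.06 = £2,689.74.
Total = £62,381.14 + £2,689.74 = £65,070.88.

£65,070.88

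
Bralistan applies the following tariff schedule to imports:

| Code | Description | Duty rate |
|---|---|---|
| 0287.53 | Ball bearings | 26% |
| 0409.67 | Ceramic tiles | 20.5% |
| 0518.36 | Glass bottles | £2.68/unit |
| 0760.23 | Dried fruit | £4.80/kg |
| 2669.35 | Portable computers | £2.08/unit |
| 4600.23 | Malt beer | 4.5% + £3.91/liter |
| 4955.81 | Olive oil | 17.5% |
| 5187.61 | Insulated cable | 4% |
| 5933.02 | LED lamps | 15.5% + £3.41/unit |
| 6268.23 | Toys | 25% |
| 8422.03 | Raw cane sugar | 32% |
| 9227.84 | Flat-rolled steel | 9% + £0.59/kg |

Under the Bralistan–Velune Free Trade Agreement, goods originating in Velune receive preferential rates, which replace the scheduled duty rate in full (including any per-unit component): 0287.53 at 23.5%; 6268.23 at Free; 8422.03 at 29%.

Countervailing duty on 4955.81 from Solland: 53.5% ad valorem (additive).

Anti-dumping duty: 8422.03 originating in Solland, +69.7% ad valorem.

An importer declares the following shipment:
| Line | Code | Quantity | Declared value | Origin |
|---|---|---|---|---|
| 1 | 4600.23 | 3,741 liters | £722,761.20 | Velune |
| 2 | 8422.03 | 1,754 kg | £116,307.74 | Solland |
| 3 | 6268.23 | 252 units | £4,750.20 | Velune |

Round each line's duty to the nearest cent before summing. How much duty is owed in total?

Line 1 (4600.23, Velune, 3,741 liters, £722,761.20):
Base rate for 4600.23 is 4.5% + £3.91/liter.
Origin Velune is the FTA partner but 4600.23 is not on the preference list; base rate stands.
Duty = £722,761.20 × 4.5% + 3,741 × £3.91 = £47,151.56.
Line 2 (8422.03, Solland, 1,754 kg, £116,307.74):
Base rate for 8422.03 is 32%.
8422.03 has an FTA preferential rate, but origin Solland is not Velune; base rate stands.
Additional duty on 8422.03 from Solland: +69.7%. Applied ad valorem rate: 32% + 69.7% = 101.7%.
Duty = £116,307.74 × 101.7% = £118,284.97.
Line 3 (6268.23, Velune, 252 units, £4,750.20):
Base rate for 6268.23 is 25%.
Origin Velune qualifies under the Bralistan–Velune agreement and 6268.23 is covered: preferential rate Free applies instead.
Duty = £4,750.20 × 0% = £0.00.
Total = £47,151.56 + £118,284.97 + £0.00 = £165,436.53.

£165,436.53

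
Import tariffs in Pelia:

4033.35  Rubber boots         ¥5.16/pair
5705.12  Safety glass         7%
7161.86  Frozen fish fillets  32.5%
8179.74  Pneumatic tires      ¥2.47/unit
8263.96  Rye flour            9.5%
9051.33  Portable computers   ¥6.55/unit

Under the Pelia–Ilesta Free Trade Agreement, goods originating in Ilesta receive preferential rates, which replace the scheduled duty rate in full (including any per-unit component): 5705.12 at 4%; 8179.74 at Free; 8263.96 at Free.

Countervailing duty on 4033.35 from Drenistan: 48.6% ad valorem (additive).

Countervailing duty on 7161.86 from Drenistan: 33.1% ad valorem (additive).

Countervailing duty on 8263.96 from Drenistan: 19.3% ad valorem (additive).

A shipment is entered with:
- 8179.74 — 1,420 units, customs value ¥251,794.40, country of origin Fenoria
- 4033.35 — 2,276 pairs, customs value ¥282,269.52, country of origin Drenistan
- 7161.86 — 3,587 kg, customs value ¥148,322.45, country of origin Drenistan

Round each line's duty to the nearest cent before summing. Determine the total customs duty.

¥249,734.08

Line 1 (8179.74, Fenoria, 1,420 units, ¥251,794.40):
Base rate for 8179.74 is ¥2.47/unit.
8179.74 has an FTA preferential rate, but origin Fenoria is not Ilesta; base rate stands.
Duty = 1,420 × ¥2.47 = ¥3,507.40.
Line 2 (4033.35, Drenistan, 2,276 pairs, ¥282,269.52):
Base rate for 4033.35 is ¥5.16/pair.
Additional duty on 4033.35 from Drenistan: +48.6% ad valorem. Applied ad valorem rate = 48.6%.
Duty = ¥282,269.52 × 48.6% + 2,276 × ¥5.16 = ¥148,927.15.
Line 3 (7161.86, Drenistan, 3,587 kg, ¥148,322.45):
Base rate for 7161.86 is 32.5%.
Additional duty on 7161.86 from Drenistan: +33.1%. Applied ad valorem rate: 32.5% + 33.1% = 65.6%.
Duty = ¥148,322.45 × 65.6% = ¥97,299.53.
Total = ¥3,507.40 + ¥148,927.15 + ¥97,299.53 = ¥249,734.08.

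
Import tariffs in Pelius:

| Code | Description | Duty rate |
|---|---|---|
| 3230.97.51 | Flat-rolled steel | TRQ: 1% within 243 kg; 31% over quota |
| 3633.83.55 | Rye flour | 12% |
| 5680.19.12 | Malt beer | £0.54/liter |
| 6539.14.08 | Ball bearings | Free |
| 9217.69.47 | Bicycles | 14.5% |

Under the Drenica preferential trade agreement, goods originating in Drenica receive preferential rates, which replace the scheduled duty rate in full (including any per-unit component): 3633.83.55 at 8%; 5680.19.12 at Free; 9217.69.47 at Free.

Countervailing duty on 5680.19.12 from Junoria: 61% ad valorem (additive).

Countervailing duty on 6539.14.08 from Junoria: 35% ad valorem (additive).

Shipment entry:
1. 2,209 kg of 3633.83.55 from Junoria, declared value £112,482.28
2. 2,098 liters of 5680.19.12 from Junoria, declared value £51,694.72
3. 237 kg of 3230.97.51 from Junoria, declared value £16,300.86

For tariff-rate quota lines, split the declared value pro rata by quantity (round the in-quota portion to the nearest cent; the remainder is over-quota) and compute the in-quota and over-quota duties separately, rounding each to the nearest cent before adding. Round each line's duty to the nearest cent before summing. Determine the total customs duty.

£46,327.58

Line 1 (3633.83.55, Junoria, 2,209 kg, £112,482.28):
Base rate for 3633.83.55 is 12%.
3633.83.55 has an FTA preferential rate, but origin Junoria is not Drenica; base rate stands.
Duty = £112,482.28 × 12% = £13,497.87.
Line 2 (5680.19.12, Junoria, 2,098 liters, £51,694.72):
Base rate for 5680.19.12 is £0.54/liter.
5680.19.12 has an FTA preferential rate, but origin Junoria is not Drenica; base rate stands.
Additional duty on 5680.19.12 from Junoria: +61% ad valorem. Applied ad valorem rate = 61%.
Duty = £51,694.72 × 61% + 2,098 × £0.54 = £32,666.70.
Line 3 (3230.97.51, Junoria, 237 kg, £16,300.86):
Code 3230.97.51 is under a tariff-rate quota (threshold 243 kg). Quantity 237 kg is within the quota, so the in-quota rate 1% applies to the full value.
Duty = £16,300.86 × 1% = £163.01.
Total = £13,497.87 + £32,666.70 + £163.01 = £46,327.58.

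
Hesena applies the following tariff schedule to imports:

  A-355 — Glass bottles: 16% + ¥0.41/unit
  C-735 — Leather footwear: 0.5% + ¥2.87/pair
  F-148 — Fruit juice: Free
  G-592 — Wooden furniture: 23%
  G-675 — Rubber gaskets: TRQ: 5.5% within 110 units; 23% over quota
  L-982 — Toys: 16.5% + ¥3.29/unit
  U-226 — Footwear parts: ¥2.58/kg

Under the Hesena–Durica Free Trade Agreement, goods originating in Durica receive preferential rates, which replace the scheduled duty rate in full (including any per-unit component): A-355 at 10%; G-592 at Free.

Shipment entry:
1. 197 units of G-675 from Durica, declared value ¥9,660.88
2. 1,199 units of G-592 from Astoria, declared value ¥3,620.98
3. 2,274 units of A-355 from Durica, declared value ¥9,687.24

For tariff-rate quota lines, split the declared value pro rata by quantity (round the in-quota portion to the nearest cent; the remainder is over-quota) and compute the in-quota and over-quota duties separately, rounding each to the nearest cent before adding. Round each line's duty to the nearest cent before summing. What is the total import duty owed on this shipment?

¥3,079.53

Line 1 (G-675, Durica, 197 units, ¥9,660.88):
Code G-675 is under a tariff-rate quota (threshold 110 units). In-quota: 110 units at 5.5%; over-quota: 87 units at 23%.
Pro-rata value split: in-quota = ¥9,660.88 × 110/197 = ¥5,394.40; over-quota = ¥9,660.88 − ¥5,394.40 = ¥4,266.48.
In-quota duty = ¥5,394.40 × 5.5% = ¥296.69. Over-quota duty = ¥4,266.48 × 23% = ¥981.29.
Line duty = ¥296.69 + ¥981.29 = ¥1,277.98.
Line 2 (G-592, Astoria, 1,199 units, ¥3,620.98):
Base rate for G-592 is 23%.
G-592 has an FTA preferential rate, but origin Astoria is not Durica; base rate stands.
Duty = ¥3,620.98 × 23% = ¥832.83.
Line 3 (A-355, Durica, 2,274 units, ¥9,687.24):
Base rate for A-355 is 16% + ¥0.41/unit.
Origin Durica qualifies under the Hesena–Durica agreement and A-355 is covered: preferential rate 10% applies instead.
Duty = ¥9,687.24 × 10% = ¥968.72.
Total = ¥1,277.98 + ¥832.83 + ¥968.72 = ¥3,079.53.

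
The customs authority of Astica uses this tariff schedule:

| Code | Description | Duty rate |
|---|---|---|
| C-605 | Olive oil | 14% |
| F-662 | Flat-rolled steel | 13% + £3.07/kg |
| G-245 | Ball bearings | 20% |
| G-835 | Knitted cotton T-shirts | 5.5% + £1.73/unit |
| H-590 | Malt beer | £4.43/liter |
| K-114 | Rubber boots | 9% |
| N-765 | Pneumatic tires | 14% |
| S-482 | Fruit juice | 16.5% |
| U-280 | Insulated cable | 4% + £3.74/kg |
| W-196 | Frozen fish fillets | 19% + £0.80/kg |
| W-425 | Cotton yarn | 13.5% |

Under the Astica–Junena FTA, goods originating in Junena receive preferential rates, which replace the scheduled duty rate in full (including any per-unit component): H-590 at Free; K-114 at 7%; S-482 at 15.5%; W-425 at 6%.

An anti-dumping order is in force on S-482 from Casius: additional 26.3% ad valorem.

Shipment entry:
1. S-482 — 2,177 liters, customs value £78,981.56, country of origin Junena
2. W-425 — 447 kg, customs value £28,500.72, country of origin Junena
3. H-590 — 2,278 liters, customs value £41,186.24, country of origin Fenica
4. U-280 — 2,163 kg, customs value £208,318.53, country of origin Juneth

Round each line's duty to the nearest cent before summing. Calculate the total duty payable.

Line 1 (S-482, Junena, 2,177 liters, £78,981.56):
Base rate for S-482 is 16.5%.
Origin Junena qualifies under the Astica–Junena agreement and S-482 is covered: preferential rate 15.5% applies instead.
The additional-duty order on S-482 targets Casius, not Junena; it does not apply.
Duty = £78,981.56 × 15.5% = £12,242.14.
Line 2 (W-425, Junena, 447 kg, £28,500.72):
Base rate for W-425 is 13.5%.
Origin Junena qualifies under the Astica–Junena agreement and W-425 is covered: preferential rate 6% applies instead.
Duty = £28,500.72 × 6% = £1,710.04.
Line 3 (H-590, Fenica, 2,278 liters, £41,186.24):
Base rate for H-590 is £4.43/liter.
H-590 has an FTA preferential rate, but origin Fenica is not Junena; base rate stands.
Duty = 2,278 × £4.43 = £10,091.54.
Line 4 (U-280, Juneth, 2,163 kg, £208,318.53):
Base rate for U-280 is 4% + £3.74/kg.
Duty = £208,318.53 × 4% + 2,163 × £3.74 = £16,422.36.
Total = £12,242.14 + £1,710.04 + £10,091.54 + £16,422.36 = £40,466.08.

£40,466.08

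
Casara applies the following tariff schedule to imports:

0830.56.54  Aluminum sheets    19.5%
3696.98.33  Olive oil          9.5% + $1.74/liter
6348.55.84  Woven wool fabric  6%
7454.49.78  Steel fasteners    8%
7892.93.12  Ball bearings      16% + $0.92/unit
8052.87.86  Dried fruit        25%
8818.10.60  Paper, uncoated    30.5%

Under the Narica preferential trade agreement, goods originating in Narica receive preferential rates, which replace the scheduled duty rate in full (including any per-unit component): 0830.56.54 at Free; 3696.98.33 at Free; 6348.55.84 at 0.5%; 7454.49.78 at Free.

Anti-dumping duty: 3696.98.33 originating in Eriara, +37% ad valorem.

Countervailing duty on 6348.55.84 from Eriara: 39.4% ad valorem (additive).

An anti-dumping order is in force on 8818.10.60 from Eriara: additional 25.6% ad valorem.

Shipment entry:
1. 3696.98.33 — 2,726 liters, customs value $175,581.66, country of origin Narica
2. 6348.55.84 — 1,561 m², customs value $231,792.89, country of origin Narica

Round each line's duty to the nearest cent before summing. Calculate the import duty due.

$1,158.96

Line 1 (3696.98.33, Narica, 2,726 liters, $175,581.66):
Base rate for 3696.98.33 is 9.5% + $1.74/liter.
Origin Narica qualifies under the Casara–Narica agreement and 3696.98.33 is covered: preferential rate Free applies instead.
The additional-duty order on 3696.98.33 targets Eriara, not Narica; it does not apply.
Duty = $175,581.66 × 0% = $0.00.
Line 2 (6348.55.84, Narica, 1,561 m², $231,792.89):
Base rate for 6348.55.84 is 6%.
Origin Narica qualifies under the Casara–Narica agreement and 6348.55.84 is covered: preferential rate 0.5% applies instead.
The additional-duty order on 6348.55.84 targets Eriara, not Narica; it does not apply.
Duty = $231,792.89 × 0.5% = $1,158.96.
Total = $0.00 + $1,158.96 = $1,158.96.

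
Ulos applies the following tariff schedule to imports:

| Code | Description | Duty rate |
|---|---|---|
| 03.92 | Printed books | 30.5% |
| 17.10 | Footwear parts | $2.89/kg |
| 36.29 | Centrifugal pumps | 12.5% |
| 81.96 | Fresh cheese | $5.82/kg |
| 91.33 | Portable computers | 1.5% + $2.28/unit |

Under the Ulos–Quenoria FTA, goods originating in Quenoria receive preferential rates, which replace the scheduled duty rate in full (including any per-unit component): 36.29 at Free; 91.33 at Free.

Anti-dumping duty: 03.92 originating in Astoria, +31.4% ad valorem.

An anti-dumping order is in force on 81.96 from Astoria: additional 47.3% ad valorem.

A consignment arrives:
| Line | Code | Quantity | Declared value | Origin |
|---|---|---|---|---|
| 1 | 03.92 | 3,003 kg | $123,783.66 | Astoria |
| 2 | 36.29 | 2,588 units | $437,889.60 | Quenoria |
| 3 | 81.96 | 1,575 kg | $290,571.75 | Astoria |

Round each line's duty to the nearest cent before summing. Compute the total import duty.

$223,229.03

Line 1 (03.92, Astoria, 3,003 kg, $123,783.66):
Base rate for 03.92 is 30.5%.
Additional duty on 03.92 from Astoria: +31.4%. Applied ad valorem rate: 30.5% + 31.4% = 61.9%.
Duty = $123,783.66 × 61.9% = $76,622.09.
Line 2 (36.29, Quenoria, 2,588 units, $437,889.60):
Base rate for 36.29 is 12.5%.
Origin Quenoria qualifies under the Ulos–Quenoria agreement and 36.29 is covered: preferential rate Free applies instead.
Duty = $437,889.60 × 0% = $0.00.
Line 3 (81.96, Astoria, 1,575 kg, $290,571.75):
Base rate for 81.96 is $5.82/kg.
Additional duty on 81.96 from Astoria: +47.3% ad valorem. Applied ad valorem rate = 47.3%.
Duty = $290,571.75 × 47.3% + 1,575 × $5.82 = $146,606.94.
Total = $76,622.09 + $0.00 + $146,606.94 = $223,229.03.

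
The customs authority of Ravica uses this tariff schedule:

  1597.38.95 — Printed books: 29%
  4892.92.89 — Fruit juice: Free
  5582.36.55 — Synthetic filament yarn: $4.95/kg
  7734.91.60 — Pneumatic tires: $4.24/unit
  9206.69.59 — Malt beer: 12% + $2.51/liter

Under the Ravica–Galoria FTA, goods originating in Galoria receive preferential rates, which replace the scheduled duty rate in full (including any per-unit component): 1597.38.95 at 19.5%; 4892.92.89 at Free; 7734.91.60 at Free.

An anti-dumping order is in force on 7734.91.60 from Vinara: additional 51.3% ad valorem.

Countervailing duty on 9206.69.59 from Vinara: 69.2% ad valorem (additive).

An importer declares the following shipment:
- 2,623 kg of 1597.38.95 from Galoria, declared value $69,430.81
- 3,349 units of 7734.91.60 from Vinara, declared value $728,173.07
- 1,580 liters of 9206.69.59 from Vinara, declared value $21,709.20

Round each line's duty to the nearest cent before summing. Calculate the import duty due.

Line 1 (1597.38.95, Galoria, 2,623 kg, $69,430.81):
Base rate for 1597.38.95 is 29%.
Origin Galoria qualifies under the Ravica–Galoria agreement and 1597.38.95 is covered: preferential rate 19.5% applies instead.
Duty = $69,430.81 × 19.5% = $13,539.01.
Line 2 (7734.91.60, Vinara, 3,349 units, $728,173.07):
Base rate for 7734.91.60 is $4.24/unit.
7734.91.60 has an FTA preferential rate, but origin Vinara is not Galoria; base rate stands.
Additional duty on 7734.91.60 from Vinara: +51.3% ad valorem. Applied ad valorem rate = 51.3%.
Duty = $728,173.07 × 51.3% + 3,349 × $4.24 = $387,752.54.
Line 3 (9206.69.59, Vinara, 1,580 liters, $21,709.20):
Base rate for 9206.69.59 is 12% + $2.51/liter.
Additional duty on 9206.69.59 from Vinara: +69.2%. Applied ad valorem rate: 12% + 69.2% = 81.2%.
Duty = $21,709.20 × 81.2% + 1,580 × $2.51 = $21,593.67.
Total = $13,539.01 + $387,752.54 + $21,593.67 = $422,885.22.

$422,885.22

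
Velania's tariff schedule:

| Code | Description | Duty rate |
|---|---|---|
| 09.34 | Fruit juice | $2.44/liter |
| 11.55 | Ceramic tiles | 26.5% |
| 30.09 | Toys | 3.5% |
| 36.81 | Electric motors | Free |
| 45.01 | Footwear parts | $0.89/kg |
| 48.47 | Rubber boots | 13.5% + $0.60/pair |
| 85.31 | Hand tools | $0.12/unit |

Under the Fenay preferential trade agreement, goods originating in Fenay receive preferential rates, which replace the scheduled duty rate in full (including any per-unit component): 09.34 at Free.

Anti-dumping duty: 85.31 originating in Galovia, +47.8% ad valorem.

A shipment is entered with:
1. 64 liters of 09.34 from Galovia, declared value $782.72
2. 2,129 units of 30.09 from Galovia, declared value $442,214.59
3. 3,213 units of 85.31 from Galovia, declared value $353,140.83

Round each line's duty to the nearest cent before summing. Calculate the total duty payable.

$184,820.55

Line 1 (09.34, Galovia, 64 liters, $782.72):
Base rate for 09.34 is $2.44/liter.
09.34 has an FTA preferential rate, but origin Galovia is not Fenay; base rate stands.
Duty = 64 × $2.44 = $156.16.
Line 2 (30.09, Galovia, 2,129 units, $442,214.59):
Base rate for 30.09 is 3.5%.
Duty = $442,214.59 × 3.5% = $15,477.51.
Line 3 (85.31, Galovia, 3,213 units, $353,140.83):
Base rate for 85.31 is $0.12/unit.
Additional duty on 85.31 from Galovia: +47.8% ad valorem. Applied ad valorem rate = 47.8%.
Duty = $353,140.83 × 47.8% + 3,213 × $0.12 = $169,186.88.
Total = $156.16 + $15,477.51 + $169,186.88 = $184,820.55.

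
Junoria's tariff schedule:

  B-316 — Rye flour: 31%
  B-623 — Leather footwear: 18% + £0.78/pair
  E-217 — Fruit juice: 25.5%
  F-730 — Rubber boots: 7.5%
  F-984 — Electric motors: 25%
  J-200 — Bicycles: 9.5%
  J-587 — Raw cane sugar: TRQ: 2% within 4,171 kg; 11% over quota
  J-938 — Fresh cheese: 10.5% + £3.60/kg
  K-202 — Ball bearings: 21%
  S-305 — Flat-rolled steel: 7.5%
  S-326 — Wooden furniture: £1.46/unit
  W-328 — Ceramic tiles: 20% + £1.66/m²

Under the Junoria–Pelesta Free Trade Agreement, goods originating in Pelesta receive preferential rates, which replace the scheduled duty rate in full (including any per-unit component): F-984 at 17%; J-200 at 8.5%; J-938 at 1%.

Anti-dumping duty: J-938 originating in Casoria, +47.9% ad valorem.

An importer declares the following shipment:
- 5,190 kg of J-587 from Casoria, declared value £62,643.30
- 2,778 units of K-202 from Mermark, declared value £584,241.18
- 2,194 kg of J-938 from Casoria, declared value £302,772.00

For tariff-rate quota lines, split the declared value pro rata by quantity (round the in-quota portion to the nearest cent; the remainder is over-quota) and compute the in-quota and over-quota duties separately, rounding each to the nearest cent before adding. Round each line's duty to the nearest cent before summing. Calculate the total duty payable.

Line 1 (J-587, Casoria, 5,190 kg, £62,643.30):
Code J-587 is under a tariff-rate quota (threshold 4,171 kg). In-quota: 4,171 kg at 2%; over-quota: 1,019 kg at 11%.
Pro-rata value split: in-quota = £62,643.30 × 4,171/5,190 = £50,343.97; over-quota = £62,643.30 − £50,343.97 = £12,299.33.
In-quota duty = £50,343.97 × 2% = £1,006.88. Over-quota duty = £12,299.33 × 11% = £1,352.93.
Line duty = £1,006.88 + £1,352.93 = £2,359.81.
Line 2 (K-202, Mermark, 2,778 units, £584,241.18):
Base rate for K-202 is 21%.
Duty = £584,241.18 × 21% = £122,690.65.
Line 3 (J-938, Casoria, 2,194 kg, £302,772.00):
Base rate for J-938 is 10.5% + £3.60/kg.
J-938 has an FTA preferential rate, but origin Casoria is not Pelesta; base rate stands.
Additional duty on J-938 from Casoria: +47.9%. Applied ad valorem rate: 10.5% + 47.9% = 58.4%.
Duty = £302,772.00 × 58.4% + 2,194 × £3.60 = £184,717.25.
Total = £2,359.81 + £122,690.65 + £184,717.25 = £309,767.71.

£309,767.71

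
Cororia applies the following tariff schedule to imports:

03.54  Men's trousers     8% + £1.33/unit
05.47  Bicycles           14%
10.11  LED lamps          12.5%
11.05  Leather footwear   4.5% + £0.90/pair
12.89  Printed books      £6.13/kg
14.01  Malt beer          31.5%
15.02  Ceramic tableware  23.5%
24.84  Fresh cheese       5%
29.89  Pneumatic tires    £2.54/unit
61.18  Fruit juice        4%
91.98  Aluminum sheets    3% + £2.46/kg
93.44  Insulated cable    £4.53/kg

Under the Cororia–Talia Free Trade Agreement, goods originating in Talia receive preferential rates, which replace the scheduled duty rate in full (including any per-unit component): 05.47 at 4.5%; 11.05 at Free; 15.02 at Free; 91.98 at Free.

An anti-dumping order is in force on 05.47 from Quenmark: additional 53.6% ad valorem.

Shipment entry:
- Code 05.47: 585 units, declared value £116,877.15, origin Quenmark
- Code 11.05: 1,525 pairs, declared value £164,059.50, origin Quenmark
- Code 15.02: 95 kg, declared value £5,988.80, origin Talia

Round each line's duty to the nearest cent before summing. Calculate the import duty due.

£87,764.13

Line 1 (05.47, Quenmark, 585 units, £116,877.15):
Base rate for 05.47 is 14%.
05.47 has an FTA preferential rate, but origin Quenmark is not Talia; base rate stands.
Additional duty on 05.47 from Quenmark: +53.6%. Applied ad valorem rate: 14% + 53.6% = 67.6%.
Duty = £116,877.15 × 67.6% = £79,008.95.
Line 2 (11.05, Quenmark, 1,525 pairs, £164,059.50):
Base rate for 11.05 is 4.5% + £0.90/pair.
11.05 has an FTA preferential rate, but origin Quenmark is not Talia; base rate stands.
Duty = £164,059.50 × 4.5% + 1,525 × £0.90 = £8,755.18.
Line 3 (15.02, Talia, 95 kg, £5,988.80):
Base rate for 15.02 is 23.5%.
Origin Talia qualifies under the Cororia–Talia agreement and 15.02 is covered: preferential rate Free applies instead.
Duty = £5,988.80 × 0% = £0.00.
Total = £79,008.95 + £8,755.18 + £0.00 = £87,764.13.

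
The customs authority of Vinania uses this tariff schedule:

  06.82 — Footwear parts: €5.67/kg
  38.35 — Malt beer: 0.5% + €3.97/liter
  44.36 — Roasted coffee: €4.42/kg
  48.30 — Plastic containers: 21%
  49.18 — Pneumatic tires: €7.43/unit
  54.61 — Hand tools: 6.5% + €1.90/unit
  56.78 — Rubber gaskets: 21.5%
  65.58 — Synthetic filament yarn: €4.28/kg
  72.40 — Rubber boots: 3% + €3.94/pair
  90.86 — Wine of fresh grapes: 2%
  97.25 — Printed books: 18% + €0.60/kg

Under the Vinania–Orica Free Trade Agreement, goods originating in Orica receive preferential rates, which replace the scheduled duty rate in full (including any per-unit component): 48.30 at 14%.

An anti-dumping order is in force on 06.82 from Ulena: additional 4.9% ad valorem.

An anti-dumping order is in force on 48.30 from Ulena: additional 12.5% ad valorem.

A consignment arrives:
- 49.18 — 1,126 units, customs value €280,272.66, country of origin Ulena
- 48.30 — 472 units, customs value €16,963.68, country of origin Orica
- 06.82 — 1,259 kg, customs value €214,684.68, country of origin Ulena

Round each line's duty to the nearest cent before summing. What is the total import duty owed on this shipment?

€28,399.18

Line 1 (49.18, Ulena, 1,126 units, €280,272.66):
Base rate for 49.18 is €7.43/unit.
Duty = 1,126 × €7.43 = €8,366.18.
Line 2 (48.30, Orica, 472 units, €16,963.68):
Base rate for 48.30 is 21%.
Origin Orica qualifies under the Vinania–Orica agreement and 48.30 is covered: preferential rate 14% applies instead.
The additional-duty order on 48.30 targets Ulena, not Orica; it does not apply.
Duty = €16,963.68 × 14% = €2,374.92.
Line 3 (06.82, Ulena, 1,259 kg, €214,684.68):
Base rate for 06.82 is €5.67/kg.
Additional duty on 06.82 from Ulena: +4.9% ad valorem. Applied ad valorem rate = 4.9%.
Duty = €214,684.68 × 4.9% + 1,259 × €5.67 = €17,658.08.
Total = €8,366.18 + €2,374.92 + €17,658.08 = €28,399.18.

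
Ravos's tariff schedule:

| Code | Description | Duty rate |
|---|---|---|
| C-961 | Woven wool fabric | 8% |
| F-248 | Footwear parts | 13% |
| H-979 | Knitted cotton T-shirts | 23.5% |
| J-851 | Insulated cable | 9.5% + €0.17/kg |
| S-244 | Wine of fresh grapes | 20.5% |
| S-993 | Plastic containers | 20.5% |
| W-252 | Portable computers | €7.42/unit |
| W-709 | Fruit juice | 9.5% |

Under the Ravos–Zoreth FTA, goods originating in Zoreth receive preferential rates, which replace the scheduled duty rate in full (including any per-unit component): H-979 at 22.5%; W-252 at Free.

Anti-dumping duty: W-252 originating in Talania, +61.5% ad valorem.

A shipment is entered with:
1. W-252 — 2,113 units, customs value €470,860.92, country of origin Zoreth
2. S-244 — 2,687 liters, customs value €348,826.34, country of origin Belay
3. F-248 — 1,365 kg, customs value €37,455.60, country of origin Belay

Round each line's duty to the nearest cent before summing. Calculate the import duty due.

€76,378.63

Line 1 (W-252, Zoreth, 2,113 units, €470,860.92):
Base rate for W-252 is €7.42/unit.
Origin Zoreth qualifies under the Ravos–Zoreth agreement and W-252 is covered: preferential rate Free applies instead.
The additional-duty order on W-252 targets Talania, not Zoreth; it does not apply.
Duty = €470,860.92 × 0% = €0.00.
Line 2 (S-244, Belay, 2,687 liters, €348,826.34):
Base rate for S-244 is 20.5%.
Duty = €348,826.34 × 20.5% = €71,509.40.
Line 3 (F-248, Belay, 1,365 kg, €37,455.60):
Base rate for F-248 is 13%.
Duty = €37,455.60 × 13% = €4,869.23.
Total = €0.00 + €71,509.40 + €4,869.23 = €76,378.63.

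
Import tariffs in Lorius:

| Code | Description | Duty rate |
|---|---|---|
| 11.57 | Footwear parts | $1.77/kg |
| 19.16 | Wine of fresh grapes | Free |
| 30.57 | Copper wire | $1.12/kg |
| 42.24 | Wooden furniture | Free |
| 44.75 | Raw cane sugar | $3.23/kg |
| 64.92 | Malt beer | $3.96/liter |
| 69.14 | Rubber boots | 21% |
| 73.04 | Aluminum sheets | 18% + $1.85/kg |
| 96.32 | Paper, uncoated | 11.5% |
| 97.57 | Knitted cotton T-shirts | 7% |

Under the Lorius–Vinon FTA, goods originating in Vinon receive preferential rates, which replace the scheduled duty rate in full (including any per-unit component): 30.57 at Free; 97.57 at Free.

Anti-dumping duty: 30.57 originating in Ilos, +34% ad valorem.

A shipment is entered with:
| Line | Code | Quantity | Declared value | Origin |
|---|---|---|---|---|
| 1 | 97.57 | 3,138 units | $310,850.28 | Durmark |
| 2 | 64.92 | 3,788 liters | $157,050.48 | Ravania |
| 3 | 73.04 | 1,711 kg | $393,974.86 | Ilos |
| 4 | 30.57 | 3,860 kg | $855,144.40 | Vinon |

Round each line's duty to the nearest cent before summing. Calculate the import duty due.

Line 1 (97.57, Durmark, 3,138 units, $310,850.28):
Base rate for 97.57 is 7%.
97.57 has an FTA preferential rate, but origin Durmark is not Vinon; base rate stands.
Duty = $310,850.28 × 7% = $21,759.52.
Line 2 (64.92, Ravania, 3,788 liters, $157,050.48):
Base rate for 64.92 is $3.96/liter.
Duty = 3,788 × $3.96 = $15,000.48.
Line 3 (73.04, Ilos, 1,711 kg, $393,974.86):
Base rate for 73.04 is 18% + $1.85/kg.
Duty = $393,974.86 × 18% + 1,711 × $1.85 = $74,080.82.
Line 4 (30.57, Vinon, 3,860 kg, $855,144.40):
Base rate for 30.57 is $1.12/kg.
Origin Vinon qualifies under the Lorius–Vinon agreement and 30.57 is covered: preferential rate Free applies instead.
The additional-duty order on 30.57 targets Ilos, not Vinon; it does not apply.
Duty = $855,144.40 × 0% = $0.00.
Total = $21,759.52 + $15,000.48 + $74,080.82 + $0.00 = $110,840.82.

$110,840.82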